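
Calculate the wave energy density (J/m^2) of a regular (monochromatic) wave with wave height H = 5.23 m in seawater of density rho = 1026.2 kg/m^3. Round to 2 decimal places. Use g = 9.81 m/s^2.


E = (1/8) * rho * g * H^2
E = (1/8) * 1026.2 * 9.81 * 5.23^2
E = 0.125 * 1026.2 * 9.81 * 27.3529
E = 34420.28 J/m^2

34420.28


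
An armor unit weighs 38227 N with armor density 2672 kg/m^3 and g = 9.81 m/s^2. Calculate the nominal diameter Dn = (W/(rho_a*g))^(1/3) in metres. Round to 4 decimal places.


V = W / (rho_a * g)
V = 38227 / (2672 * 9.81)
V = 38227 / 26212.32
V = 1.458360 m^3
Dn = V^(1/3) = 1.458360^(1/3)
Dn = 1.1340 m

1.1340


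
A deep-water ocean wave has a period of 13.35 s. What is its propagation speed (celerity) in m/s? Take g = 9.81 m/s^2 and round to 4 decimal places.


We use the deep-water celerity formula:
C = g * T / (2 * pi)
C = 9.81 * 13.35 / (2 * 3.14159...)
C = 130.963500 / 6.283185
C = 20.8435 m/s

20.8435


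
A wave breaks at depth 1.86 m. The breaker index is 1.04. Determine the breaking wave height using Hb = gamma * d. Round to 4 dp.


Hb = gamma * d
Hb = 1.04 * 1.86
Hb = 1.9344 m

1.9344


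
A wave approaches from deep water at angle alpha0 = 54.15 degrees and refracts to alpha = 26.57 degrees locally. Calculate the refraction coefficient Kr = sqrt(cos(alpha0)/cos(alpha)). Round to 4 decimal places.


Kr = sqrt(cos(alpha0) / cos(alpha))
cos(54.15) = 0.585665
cos(26.57) = 0.894389
Kr = sqrt(0.585665 / 0.894389)
Kr = sqrt(0.654822)
Kr = 0.8092

0.8092


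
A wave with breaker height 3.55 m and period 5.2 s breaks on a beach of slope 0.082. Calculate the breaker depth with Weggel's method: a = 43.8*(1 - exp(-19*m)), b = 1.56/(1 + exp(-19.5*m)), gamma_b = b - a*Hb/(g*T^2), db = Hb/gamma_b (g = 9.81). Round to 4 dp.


a = 43.8 * (1 - exp(-19 * m))
exp(-19 * 0.082) = exp(-1.5580) = 0.210557
a = 43.8 * (1 - 0.210557) = 34.577614
b = 1.56 / (1 + exp(-19.5 * m))
exp(-19.5 * 0.082) = exp(-1.5990) = 0.202099
b = 1.56 / (1 + 0.202099) = 1.297731
Hb / (g * T^2) = 3.55 / (9.81 * 5.2^2) = 3.55 / 265.2624 = 0.01338297
gamma_b = b - a * Hb/(g*T^2) = 1.297731 - 34.577614 * 0.01338297 = 0.834979
db = Hb / gamma_b = 3.55 / 0.834979
db = 4.2516 m

4.2516


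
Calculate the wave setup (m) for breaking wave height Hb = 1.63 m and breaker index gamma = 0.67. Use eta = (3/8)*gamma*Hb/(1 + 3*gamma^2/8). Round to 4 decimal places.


eta = (3/8) * gamma * Hb / (1 + 3*gamma^2/8)
Numerator = (3/8) * 0.67 * 1.63 = 0.409537
Denominator = 1 + 3*0.67^2/8 = 1 + 0.168338 = 1.168338
eta = 0.409537 / 1.168338
eta = 0.3505 m

0.3505


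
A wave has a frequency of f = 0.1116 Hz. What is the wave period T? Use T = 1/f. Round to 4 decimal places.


T = 1 / f
T = 1 / 0.1116
T = 8.9606 s

8.9606


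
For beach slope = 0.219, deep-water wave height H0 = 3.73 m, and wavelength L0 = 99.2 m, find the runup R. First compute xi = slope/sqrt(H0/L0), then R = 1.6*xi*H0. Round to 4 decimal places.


xi = slope / sqrt(H0/L0)
H0/L0 = 3.73/99.2 = 0.037601
sqrt(0.037601) = 0.193909
xi = 0.219 / 0.193909 = 1.129394
R = 1.6 * xi * H0 = 1.6 * 1.129394 * 3.73
R = 6.7402 m

6.7402


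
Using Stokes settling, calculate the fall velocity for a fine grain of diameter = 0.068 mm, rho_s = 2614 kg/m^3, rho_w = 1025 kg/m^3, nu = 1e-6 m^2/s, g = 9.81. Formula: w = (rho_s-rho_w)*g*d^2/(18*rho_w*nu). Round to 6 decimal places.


w = (rho_s - rho_w) * g * d^2 / (18 * rho_w * nu)
d = 0.068 mm = 0.000068 m
rho_s - rho_w = 2614 - 1025 = 1589
Numerator = 1589 * 9.81 * (0.000068)^2 = 0.000072079328
Denominator = 18 * 1025 * 1e-6 = 0.018450
w = 0.003907 m/s

0.003907


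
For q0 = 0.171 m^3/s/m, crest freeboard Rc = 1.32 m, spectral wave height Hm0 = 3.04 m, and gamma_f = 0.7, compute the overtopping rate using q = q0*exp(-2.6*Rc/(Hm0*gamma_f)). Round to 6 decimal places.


q = q0 * exp(-2.6 * Rc / (Hm0 * gamma_f))
Exponent = -2.6 * 1.32 / (3.04 * 0.7)
= -2.6 * 1.32 / 2.1280
= -1.612782
exp(-1.612782) = 0.199332
q = 0.171 * 0.199332
q = 0.034086 m^3/s/m

0.034086


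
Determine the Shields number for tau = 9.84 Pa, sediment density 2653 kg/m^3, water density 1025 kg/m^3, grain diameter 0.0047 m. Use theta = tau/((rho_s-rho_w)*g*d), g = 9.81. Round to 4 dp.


theta = tau / ((rho_s - rho_w) * g * d)
rho_s - rho_w = 2653 - 1025 = 1628
Denominator = 1628 * 9.81 * 0.0047 = 75.062196
theta = 9.84 / 75.062196
theta = 0.1311

0.1311


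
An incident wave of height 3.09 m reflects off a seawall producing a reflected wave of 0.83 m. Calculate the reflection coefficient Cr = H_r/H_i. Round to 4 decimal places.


Cr = H_r / H_i
Cr = 0.83 / 3.09
Cr = 0.2686

0.2686


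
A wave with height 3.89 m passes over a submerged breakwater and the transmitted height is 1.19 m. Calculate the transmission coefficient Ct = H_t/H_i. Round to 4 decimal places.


Ct = H_t / H_i
Ct = 1.19 / 3.89
Ct = 0.3059

0.3059


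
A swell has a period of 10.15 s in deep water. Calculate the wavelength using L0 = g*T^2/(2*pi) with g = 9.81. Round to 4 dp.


L0 = g * T^2 / (2 * pi)
L0 = 9.81 * 10.15^2 / (2 * pi)
L0 = 9.81 * 103.0225 / 6.28319
L0 = 1010.6507 / 6.28319
L0 = 160.8501 m

160.8501


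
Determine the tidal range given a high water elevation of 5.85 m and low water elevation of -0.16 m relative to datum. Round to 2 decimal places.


Tidal range = High water - Low water
Tidal range = 5.85 - (-0.16)
Tidal range = 6.01 m

6.01


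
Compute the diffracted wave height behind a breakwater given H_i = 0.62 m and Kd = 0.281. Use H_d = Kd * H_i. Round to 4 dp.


H_d = Kd * H_i
H_d = 0.281 * 0.62
H_d = 0.1742 m

0.1742


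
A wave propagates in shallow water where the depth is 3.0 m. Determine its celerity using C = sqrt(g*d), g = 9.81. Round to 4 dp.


Using the shallow-water approximation:
C = sqrt(g * d) = sqrt(9.81 * 3.0)
C = sqrt(29.4300)
C = 5.4249 m/s

5.4249


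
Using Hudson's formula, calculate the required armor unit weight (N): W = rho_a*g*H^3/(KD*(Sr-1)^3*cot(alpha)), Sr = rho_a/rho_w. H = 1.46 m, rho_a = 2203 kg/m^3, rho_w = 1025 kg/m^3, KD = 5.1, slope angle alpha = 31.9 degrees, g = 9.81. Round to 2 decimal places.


Sr = rho_a / rho_w = 2203 / 1025 = 2.149268
(Sr - 1) = 1.149268
(Sr - 1)^3 = 1.517974
cot(31.9) = 1 / tan(31.9) = 1 / 0.622445 = 1.606567
Numerator = 2203 * 9.81 * 1.46^3 = 67257.7093
Denominator = 5.1 * 1.517974 * 1.606567 = 12.437507
W = 67257.7093 / 12.437507
W = 5407.65 N

5407.65


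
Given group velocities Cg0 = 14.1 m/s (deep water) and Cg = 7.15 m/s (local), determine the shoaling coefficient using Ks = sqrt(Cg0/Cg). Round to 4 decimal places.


Ks = sqrt(Cg0 / Cg)
Ks = sqrt(14.1 / 7.15)
Ks = sqrt(1.9720)
Ks = 1.4043

1.4043


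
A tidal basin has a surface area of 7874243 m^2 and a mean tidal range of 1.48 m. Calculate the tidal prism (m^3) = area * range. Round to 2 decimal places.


Tidal prism = Area * Tidal range
P = 7874243 * 1.48
P = 11653879.64 m^3

11653879.64


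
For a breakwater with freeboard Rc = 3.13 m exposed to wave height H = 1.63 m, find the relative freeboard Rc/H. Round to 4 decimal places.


Relative freeboard = Rc / H
= 3.13 / 1.63
= 1.9202

1.9202


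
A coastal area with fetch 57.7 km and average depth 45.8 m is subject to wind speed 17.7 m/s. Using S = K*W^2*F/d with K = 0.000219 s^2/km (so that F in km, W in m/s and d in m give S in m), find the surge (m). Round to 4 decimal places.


S = K * W^2 * F / d
W^2 = 17.7^2 = 313.29
S = 0.000219 * 313.29 * 57.7 / 45.8
Numerator = 0.000219 * 313.29 * 57.7 = 3.958826
S = 3.958826 / 45.8 = 0.0864 m

0.0864


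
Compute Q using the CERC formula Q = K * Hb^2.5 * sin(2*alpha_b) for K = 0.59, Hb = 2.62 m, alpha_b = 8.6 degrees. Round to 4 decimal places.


Q = K * Hb^2.5 * sin(2 * alpha_b)
Hb^2.5 = 2.62^2.5 = 11.111002
sin(2 * 8.6) = sin(17.2) = 0.295708
Q = 0.59 * 11.111002 * 0.295708
Q = 1.9385 m^3/s

1.9385


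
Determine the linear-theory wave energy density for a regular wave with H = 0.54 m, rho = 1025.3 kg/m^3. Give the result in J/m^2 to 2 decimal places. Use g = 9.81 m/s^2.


E = (1/8) * rho * g * H^2
E = (1/8) * 1025.3 * 9.81 * 0.54^2
E = 0.125 * 1025.3 * 9.81 * 0.2916
E = 366.62 J/m^2

366.62


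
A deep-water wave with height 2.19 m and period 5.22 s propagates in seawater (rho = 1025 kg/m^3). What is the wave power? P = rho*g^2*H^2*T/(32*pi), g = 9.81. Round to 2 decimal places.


P = rho * g^2 * H^2 * T / (32 * pi)
P = 1025 * 9.81^2 * 2.19^2 * 5.22 / (32 * pi)
P = 1025 * 96.2361 * 4.7961 * 5.22 / 100.53096
P = 24565.23 W/m

24565.23


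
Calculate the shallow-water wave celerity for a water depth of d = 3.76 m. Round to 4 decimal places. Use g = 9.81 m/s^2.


Using the shallow-water approximation:
C = sqrt(g * d) = sqrt(9.81 * 3.76)
C = sqrt(36.8856)
C = 6.0734 m/s

6.0734


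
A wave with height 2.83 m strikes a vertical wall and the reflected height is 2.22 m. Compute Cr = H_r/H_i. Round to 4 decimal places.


Cr = H_r / H_i
Cr = 2.22 / 2.83
Cr = 0.7845

0.7845


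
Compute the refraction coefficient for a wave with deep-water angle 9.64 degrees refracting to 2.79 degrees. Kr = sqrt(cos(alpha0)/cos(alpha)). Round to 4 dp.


Kr = sqrt(cos(alpha0) / cos(alpha))
cos(9.64) = 0.985879
cos(2.79) = 0.998815
Kr = sqrt(0.985879 / 0.998815)
Kr = sqrt(0.987049)
Kr = 0.9935

0.9935


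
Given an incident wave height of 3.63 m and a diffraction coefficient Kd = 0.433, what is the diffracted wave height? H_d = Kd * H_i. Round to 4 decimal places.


H_d = Kd * H_i
H_d = 0.433 * 3.63
H_d = 1.5718 m

1.5718


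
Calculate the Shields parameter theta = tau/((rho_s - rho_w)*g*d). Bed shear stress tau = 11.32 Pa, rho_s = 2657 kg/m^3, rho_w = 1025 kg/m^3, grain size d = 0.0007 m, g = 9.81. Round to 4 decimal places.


theta = tau / ((rho_s - rho_w) * g * d)
rho_s - rho_w = 2657 - 1025 = 1632
Denominator = 1632 * 9.81 * 0.0007 = 11.206944
theta = 11.32 / 11.206944
theta = 1.0101

1.0101


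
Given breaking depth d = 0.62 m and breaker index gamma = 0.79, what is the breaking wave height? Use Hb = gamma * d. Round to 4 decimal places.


Hb = gamma * d
Hb = 0.79 * 0.62
Hb = 0.4898 m

0.4898


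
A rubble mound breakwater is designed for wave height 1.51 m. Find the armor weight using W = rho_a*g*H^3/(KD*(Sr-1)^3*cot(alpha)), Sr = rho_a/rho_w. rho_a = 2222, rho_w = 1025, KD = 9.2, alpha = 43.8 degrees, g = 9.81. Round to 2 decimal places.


Sr = rho_a / rho_w = 2222 / 1025 = 2.167805
(Sr - 1) = 1.167805
(Sr - 1)^3 = 1.592615
cot(43.8) = 1 / tan(43.8) = 1 / 0.958966 = 1.042790
Numerator = 2222 * 9.81 * 1.51^3 = 75048.8262
Denominator = 9.2 * 1.592615 * 1.042790 = 15.279027
W = 75048.8262 / 15.279027
W = 4911.89 N

4911.89


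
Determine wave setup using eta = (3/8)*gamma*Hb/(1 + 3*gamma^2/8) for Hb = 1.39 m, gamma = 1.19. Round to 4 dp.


eta = (3/8) * gamma * Hb / (1 + 3*gamma^2/8)
Numerator = (3/8) * 1.19 * 1.39 = 0.620287
Denominator = 1 + 3*1.19^2/8 = 1 + 0.531038 = 1.531038
eta = 0.620287 / 1.531038
eta = 0.4051 m

0.4051


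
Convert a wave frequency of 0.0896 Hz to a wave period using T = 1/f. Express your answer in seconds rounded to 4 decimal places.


T = 1 / f
T = 1 / 0.0896
T = 11.1607 s

11.1607


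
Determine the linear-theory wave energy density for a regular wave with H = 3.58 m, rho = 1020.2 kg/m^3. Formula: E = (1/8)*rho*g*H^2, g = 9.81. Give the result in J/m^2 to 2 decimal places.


E = (1/8) * rho * g * H^2
E = (1/8) * 1020.2 * 9.81 * 3.58^2
E = 0.125 * 1020.2 * 9.81 * 12.8164
E = 16033.58 J/m^2

16033.58


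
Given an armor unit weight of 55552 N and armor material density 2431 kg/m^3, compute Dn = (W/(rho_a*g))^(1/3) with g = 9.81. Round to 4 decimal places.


V = W / (rho_a * g)
V = 55552 / (2431 * 9.81)
V = 55552 / 23848.11
V = 2.329409 m^3
Dn = V^(1/3) = 2.329409^(1/3)
Dn = 1.3256 m

1.3256


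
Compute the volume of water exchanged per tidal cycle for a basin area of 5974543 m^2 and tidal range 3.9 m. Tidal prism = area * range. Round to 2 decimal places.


Tidal prism = Area * Tidal range
P = 5974543 * 3.9
P = 23300717.70 m^3

23300717.70


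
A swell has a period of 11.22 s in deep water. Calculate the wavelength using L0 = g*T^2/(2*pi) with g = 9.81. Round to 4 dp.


L0 = g * T^2 / (2 * pi)
L0 = 9.81 * 11.22^2 / (2 * pi)
L0 = 9.81 * 125.8884 / 6.28319
L0 = 1234.9652 / 6.28319
L0 = 196.5508 m

196.5508


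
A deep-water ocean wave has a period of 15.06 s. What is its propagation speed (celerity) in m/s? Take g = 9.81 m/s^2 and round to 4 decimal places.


We use the deep-water celerity formula:
C = g * T / (2 * pi)
C = 9.81 * 15.06 / (2 * 3.14159...)
C = 147.738600 / 6.283185
C = 23.5133 m/s

23.5133


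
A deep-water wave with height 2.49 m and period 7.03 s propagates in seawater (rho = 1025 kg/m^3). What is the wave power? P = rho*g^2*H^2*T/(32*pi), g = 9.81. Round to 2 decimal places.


P = rho * g^2 * H^2 * T / (32 * pi)
P = 1025 * 9.81^2 * 2.49^2 * 7.03 / (32 * pi)
P = 1025 * 96.2361 * 6.2001 * 7.03 / 100.53096
P = 42767.72 W/m

42767.72


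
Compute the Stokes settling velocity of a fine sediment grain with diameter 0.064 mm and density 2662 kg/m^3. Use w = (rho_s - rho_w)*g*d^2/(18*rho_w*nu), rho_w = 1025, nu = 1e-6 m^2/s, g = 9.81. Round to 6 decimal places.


w = (rho_s - rho_w) * g * d^2 / (18 * rho_w * nu)
d = 0.064 mm = 0.000064 m
rho_s - rho_w = 2662 - 1025 = 1637
Numerator = 1637 * 9.81 * (0.000064)^2 = 0.000065777541
Denominator = 18 * 1025 * 1e-6 = 0.018450
w = 0.003565 m/s

0.003565


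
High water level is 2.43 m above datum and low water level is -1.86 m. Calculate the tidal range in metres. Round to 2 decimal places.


Tidal range = High water - Low water
Tidal range = 2.43 - (-1.86)
Tidal range = 4.29 m

4.29


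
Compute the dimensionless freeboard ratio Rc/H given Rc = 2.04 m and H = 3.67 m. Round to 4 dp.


Relative freeboard = Rc / H
= 2.04 / 3.67
= 0.5559

0.5559


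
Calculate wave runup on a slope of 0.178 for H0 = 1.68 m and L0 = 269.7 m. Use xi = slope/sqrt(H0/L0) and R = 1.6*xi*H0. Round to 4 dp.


xi = slope / sqrt(H0/L0)
H0/L0 = 1.68/269.7 = 0.006229
sqrt(0.006229) = 0.078925
xi = 0.178 / 0.078925 = 2.255308
R = 1.6 * xi * H0 = 1.6 * 2.255308 * 1.68
R = 6.0623 m

6.0623


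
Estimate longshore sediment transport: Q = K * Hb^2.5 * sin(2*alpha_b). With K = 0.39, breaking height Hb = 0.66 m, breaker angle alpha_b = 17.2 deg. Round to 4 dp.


Q = K * Hb^2.5 * sin(2 * alpha_b)
Hb^2.5 = 0.66^2.5 = 0.353883
sin(2 * 17.2) = sin(34.4) = 0.564967
Q = 0.39 * 0.353883 * 0.564967
Q = 0.0780 m^3/s

0.0780


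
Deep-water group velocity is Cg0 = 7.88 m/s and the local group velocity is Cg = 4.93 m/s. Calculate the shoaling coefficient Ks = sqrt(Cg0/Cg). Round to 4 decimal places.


Ks = sqrt(Cg0 / Cg)
Ks = sqrt(7.88 / 4.93)
Ks = sqrt(1.5984)
Ks = 1.2643

1.2643


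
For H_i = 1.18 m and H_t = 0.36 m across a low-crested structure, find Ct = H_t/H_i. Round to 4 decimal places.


Ct = H_t / H_i
Ct = 0.36 / 1.18
Ct = 0.3051

0.3051


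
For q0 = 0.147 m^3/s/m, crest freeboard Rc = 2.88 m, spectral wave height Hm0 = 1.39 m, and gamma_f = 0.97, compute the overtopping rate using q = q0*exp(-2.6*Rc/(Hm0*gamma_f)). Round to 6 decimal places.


q = q0 * exp(-2.6 * Rc / (Hm0 * gamma_f))
Exponent = -2.6 * 2.88 / (1.39 * 0.97)
= -2.6 * 2.88 / 1.3483
= -5.553660
exp(-5.553660) = 0.003873
q = 0.147 * 0.003873
q = 0.000569 m^3/s/m

0.000569


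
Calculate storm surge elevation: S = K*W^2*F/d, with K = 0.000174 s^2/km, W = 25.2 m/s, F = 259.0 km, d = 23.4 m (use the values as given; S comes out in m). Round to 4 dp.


S = K * W^2 * F / d
W^2 = 25.2^2 = 635.04
S = 0.000174 * 635.04 * 259.0 / 23.4
Numerator = 0.000174 * 635.04 * 259.0 = 28.618713
S = 28.618713 / 23.4 = 1.2230 m

1.2230


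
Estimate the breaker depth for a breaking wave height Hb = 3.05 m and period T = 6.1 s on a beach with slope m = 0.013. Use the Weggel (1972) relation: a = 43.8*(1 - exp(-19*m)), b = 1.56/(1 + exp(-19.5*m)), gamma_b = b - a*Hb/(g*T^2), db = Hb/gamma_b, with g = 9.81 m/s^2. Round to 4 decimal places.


a = 43.8 * (1 - exp(-19 * m))
exp(-19 * 0.013) = exp(-0.2470) = 0.781141
a = 43.8 * (1 - 0.781141) = 9.586038
b = 1.56 / (1 + exp(-19.5 * m))
exp(-19.5 * 0.013) = exp(-0.2535) = 0.776080
b = 1.56 / (1 + 0.776080) = 0.878339
Hb / (g * T^2) = 3.05 / (9.81 * 6.1^2) = 3.05 / 365.0301 = 0.00835548
gamma_b = b - a * Hb/(g*T^2) = 0.878339 - 9.586038 * 0.00835548 = 0.798243
db = Hb / gamma_b = 3.05 / 0.798243
db = 3.8209 m

3.8209


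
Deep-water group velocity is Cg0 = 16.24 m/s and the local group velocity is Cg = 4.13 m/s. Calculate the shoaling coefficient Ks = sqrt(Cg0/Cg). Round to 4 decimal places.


Ks = sqrt(Cg0 / Cg)
Ks = sqrt(16.24 / 4.13)
Ks = sqrt(3.9322)
Ks = 1.9830

1.9830


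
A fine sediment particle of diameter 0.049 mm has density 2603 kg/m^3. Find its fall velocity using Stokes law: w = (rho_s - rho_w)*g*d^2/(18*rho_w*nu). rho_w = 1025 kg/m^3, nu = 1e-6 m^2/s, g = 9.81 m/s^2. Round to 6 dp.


w = (rho_s - rho_w) * g * d^2 / (18 * rho_w * nu)
d = 0.049 mm = 0.000049 m
rho_s - rho_w = 2603 - 1025 = 1578
Numerator = 1578 * 9.81 * (0.000049)^2 = 0.000037167912
Denominator = 18 * 1025 * 1e-6 = 0.018450
w = 0.002015 m/s

0.002015


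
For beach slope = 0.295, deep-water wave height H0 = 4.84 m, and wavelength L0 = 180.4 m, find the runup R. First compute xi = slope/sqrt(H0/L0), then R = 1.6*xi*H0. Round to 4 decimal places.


xi = slope / sqrt(H0/L0)
H0/L0 = 4.84/180.4 = 0.026829
sqrt(0.026829) = 0.163796
xi = 0.295 / 0.163796 = 1.801016
R = 1.6 * xi * H0 = 1.6 * 1.801016 * 4.84
R = 13.9471 m

13.9471


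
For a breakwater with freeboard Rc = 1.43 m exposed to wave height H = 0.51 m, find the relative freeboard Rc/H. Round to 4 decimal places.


Relative freeboard = Rc / H
= 1.43 / 0.51
= 2.8039

2.8039


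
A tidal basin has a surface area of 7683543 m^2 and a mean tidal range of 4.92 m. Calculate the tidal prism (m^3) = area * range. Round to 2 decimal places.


Tidal prism = Area * Tidal range
P = 7683543 * 4.92
P = 37803031.56 m^3

37803031.56


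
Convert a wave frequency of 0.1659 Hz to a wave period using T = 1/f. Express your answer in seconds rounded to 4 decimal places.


T = 1 / f
T = 1 / 0.1659
T = 6.0277 s

6.0277


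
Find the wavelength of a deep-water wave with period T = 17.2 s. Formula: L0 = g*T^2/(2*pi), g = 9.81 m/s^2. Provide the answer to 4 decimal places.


L0 = g * T^2 / (2 * pi)
L0 = 9.81 * 17.2^2 / (2 * pi)
L0 = 9.81 * 295.8400 / 6.28319
L0 = 2902.1904 / 6.28319
L0 = 461.8979 m

461.8979


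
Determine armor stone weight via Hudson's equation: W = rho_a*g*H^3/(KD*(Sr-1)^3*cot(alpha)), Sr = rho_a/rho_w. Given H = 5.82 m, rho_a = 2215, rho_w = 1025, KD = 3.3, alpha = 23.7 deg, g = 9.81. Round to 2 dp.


Sr = rho_a / rho_w = 2215 / 1025 = 2.160976
(Sr - 1) = 1.160976
(Sr - 1)^3 = 1.564838
cot(23.7) = 1 / tan(23.7) = 1 / 0.438969 = 2.278064
Numerator = 2215 * 9.81 * 5.82^3 = 4283627.4399
Denominator = 3.3 * 1.564838 * 2.278064 = 11.763839
W = 4283627.4399 / 11.763839
W = 364135.17 N

364135.17


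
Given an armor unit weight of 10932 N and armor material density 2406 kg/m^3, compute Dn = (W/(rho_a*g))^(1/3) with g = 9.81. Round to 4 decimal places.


V = W / (rho_a * g)
V = 10932 / (2406 * 9.81)
V = 10932 / 23602.86
V = 0.463164 m^3
Dn = V^(1/3) = 0.463164^(1/3)
Dn = 0.7737 m

0.7737


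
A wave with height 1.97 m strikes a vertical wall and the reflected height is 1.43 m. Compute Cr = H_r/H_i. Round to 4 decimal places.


Cr = H_r / H_i
Cr = 1.43 / 1.97
Cr = 0.7259

0.7259


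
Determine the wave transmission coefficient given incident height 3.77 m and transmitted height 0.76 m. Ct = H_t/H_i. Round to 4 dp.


Ct = H_t / H_i
Ct = 0.76 / 3.77
Ct = 0.2016

0.2016


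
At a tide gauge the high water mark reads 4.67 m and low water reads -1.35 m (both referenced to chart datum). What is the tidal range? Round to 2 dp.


Tidal range = High water - Low water
Tidal range = 4.67 - (-1.35)
Tidal range = 6.02 m

6.02


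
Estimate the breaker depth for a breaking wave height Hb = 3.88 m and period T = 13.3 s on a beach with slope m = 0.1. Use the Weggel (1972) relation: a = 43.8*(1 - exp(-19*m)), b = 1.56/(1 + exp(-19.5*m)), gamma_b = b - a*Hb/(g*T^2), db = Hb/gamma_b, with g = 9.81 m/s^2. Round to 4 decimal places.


a = 43.8 * (1 - exp(-19 * m))
exp(-19 * 0.1) = exp(-1.9000) = 0.149569
a = 43.8 * (1 - 0.149569) = 37.248894
b = 1.56 / (1 + exp(-19.5 * m))
exp(-19.5 * 0.1) = exp(-1.9500) = 0.142274
b = 1.56 / (1 + 0.142274) = 1.365697
Hb / (g * T^2) = 3.88 / (9.81 * 13.3^2) = 3.88 / 1735.2909 = 0.00223594
gamma_b = b - a * Hb/(g*T^2) = 1.365697 - 37.248894 * 0.00223594 = 1.282411
db = Hb / gamma_b = 3.88 / 1.282411
db = 3.0256 m

3.0256


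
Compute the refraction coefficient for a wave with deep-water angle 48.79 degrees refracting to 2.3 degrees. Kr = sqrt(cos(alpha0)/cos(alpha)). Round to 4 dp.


Kr = sqrt(cos(alpha0) / cos(alpha))
cos(48.79) = 0.658821
cos(2.3) = 0.999194
Kr = sqrt(0.658821 / 0.999194)
Kr = sqrt(0.659352)
Kr = 0.8120

0.8120


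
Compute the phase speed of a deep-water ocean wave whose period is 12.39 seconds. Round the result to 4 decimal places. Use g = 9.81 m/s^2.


We use the deep-water celerity formula:
C = g * T / (2 * pi)
C = 9.81 * 12.39 / (2 * 3.14159...)
C = 121.545900 / 6.283185
C = 19.3446 m/s

19.3446


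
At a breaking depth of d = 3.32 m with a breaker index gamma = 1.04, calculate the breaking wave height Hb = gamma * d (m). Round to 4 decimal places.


Hb = gamma * d
Hb = 1.04 * 3.32
Hb = 3.4528 m

3.4528


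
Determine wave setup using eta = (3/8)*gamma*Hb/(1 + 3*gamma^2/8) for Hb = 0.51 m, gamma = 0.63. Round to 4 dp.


eta = (3/8) * gamma * Hb / (1 + 3*gamma^2/8)
Numerator = (3/8) * 0.63 * 0.51 = 0.120488
Denominator = 1 + 3*0.63^2/8 = 1 + 0.148838 = 1.148838
eta = 0.120488 / 1.148838
eta = 0.1049 m

0.1049


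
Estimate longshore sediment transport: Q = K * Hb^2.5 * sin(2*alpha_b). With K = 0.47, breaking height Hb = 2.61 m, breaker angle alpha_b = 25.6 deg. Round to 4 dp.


Q = K * Hb^2.5 * sin(2 * alpha_b)
Hb^2.5 = 2.61^2.5 = 11.005284
sin(2 * 25.6) = sin(51.2) = 0.779338
Q = 0.47 * 11.005284 * 0.779338
Q = 4.0311 m^3/s

4.0311


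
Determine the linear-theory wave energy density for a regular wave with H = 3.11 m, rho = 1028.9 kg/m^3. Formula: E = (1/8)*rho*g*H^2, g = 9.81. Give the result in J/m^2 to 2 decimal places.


E = (1/8) * rho * g * H^2
E = (1/8) * 1028.9 * 9.81 * 3.11^2
E = 0.125 * 1028.9 * 9.81 * 9.6721
E = 12203.18 J/m^2

12203.18


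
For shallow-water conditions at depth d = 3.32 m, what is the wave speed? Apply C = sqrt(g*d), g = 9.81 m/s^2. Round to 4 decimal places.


Using the shallow-water approximation:
C = sqrt(g * d) = sqrt(9.81 * 3.32)
C = sqrt(32.5692)
C = 5.7069 m/s

5.7069


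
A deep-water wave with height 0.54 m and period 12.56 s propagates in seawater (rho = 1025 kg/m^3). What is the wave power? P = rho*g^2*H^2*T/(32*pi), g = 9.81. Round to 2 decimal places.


P = rho * g^2 * H^2 * T / (32 * pi)
P = 1025 * 9.81^2 * 0.54^2 * 12.56 / (32 * pi)
P = 1025 * 96.2361 * 0.2916 * 12.56 / 100.53096
P = 3593.68 W/m

3593.68


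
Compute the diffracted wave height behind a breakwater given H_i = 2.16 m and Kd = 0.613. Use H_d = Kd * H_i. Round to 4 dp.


H_d = Kd * H_i
H_d = 0.613 * 2.16
H_d = 1.3241 m

1.3241


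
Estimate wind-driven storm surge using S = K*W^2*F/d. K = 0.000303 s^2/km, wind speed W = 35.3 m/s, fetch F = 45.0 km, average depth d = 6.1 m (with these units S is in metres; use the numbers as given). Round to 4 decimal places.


S = K * W^2 * F / d
W^2 = 35.3^2 = 1246.09
S = 0.000303 * 1246.09 * 45.0 / 6.1
Numerator = 0.000303 * 1246.09 * 45.0 = 16.990437
S = 16.990437 / 6.1 = 2.7853 m

2.7853


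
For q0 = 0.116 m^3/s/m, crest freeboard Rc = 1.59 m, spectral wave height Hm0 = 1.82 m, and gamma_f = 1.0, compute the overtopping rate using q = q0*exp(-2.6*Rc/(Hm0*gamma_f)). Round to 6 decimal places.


q = q0 * exp(-2.6 * Rc / (Hm0 * gamma_f))
Exponent = -2.6 * 1.59 / (1.82 * 1.0)
= -2.6 * 1.59 / 1.8200
= -2.271429
exp(-2.271429) = 0.103165
q = 0.116 * 0.103165
q = 0.011967 m^3/s/m

0.011967


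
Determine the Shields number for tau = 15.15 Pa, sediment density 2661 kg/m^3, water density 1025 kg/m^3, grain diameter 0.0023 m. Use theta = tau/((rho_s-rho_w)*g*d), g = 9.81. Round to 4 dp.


theta = tau / ((rho_s - rho_w) * g * d)
rho_s - rho_w = 2661 - 1025 = 1636
Denominator = 1636 * 9.81 * 0.0023 = 36.913068
theta = 15.15 / 36.913068
theta = 0.4104

0.4104


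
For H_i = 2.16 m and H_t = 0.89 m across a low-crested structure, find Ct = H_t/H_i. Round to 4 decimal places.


Ct = H_t / H_i
Ct = 0.89 / 2.16
Ct = 0.4120

0.4120


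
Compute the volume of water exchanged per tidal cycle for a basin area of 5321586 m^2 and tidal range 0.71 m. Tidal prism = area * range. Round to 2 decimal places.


Tidal prism = Area * Tidal range
P = 5321586 * 0.71
P = 3778326.06 m^3

3778326.06


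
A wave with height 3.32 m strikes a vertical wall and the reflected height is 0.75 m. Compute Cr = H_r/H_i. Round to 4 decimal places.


Cr = H_r / H_i
Cr = 0.75 / 3.32
Cr = 0.2259

0.2259


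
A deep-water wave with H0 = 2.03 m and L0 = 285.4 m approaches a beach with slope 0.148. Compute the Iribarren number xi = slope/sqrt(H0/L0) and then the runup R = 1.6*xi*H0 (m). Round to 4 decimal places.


xi = slope / sqrt(H0/L0)
H0/L0 = 2.03/285.4 = 0.007113
sqrt(0.007113) = 0.084338
xi = 0.148 / 0.084338 = 1.754853
R = 1.6 * xi * H0 = 1.6 * 1.754853 * 2.03
R = 5.6998 m

5.6998


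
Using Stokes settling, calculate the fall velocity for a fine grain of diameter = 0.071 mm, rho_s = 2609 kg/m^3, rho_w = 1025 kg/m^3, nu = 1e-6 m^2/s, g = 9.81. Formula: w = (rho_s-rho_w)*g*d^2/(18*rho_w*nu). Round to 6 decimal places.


w = (rho_s - rho_w) * g * d^2 / (18 * rho_w * nu)
d = 0.071 mm = 0.000071 m
rho_s - rho_w = 2609 - 1025 = 1584
Numerator = 1584 * 9.81 * (0.000071)^2 = 0.000078332301
Denominator = 18 * 1025 * 1e-6 = 0.018450
w = 0.004246 m/s

0.004246


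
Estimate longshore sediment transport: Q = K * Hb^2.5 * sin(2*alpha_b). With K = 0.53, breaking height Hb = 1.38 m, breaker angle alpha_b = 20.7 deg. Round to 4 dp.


Q = K * Hb^2.5 * sin(2 * alpha_b)
Hb^2.5 = 1.38^2.5 = 2.237163
sin(2 * 20.7) = sin(41.4) = 0.661312
Q = 0.53 * 2.237163 * 0.661312
Q = 0.7841 m^3/s

0.7841


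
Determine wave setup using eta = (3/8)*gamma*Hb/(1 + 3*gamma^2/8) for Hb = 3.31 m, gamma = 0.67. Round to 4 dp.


eta = (3/8) * gamma * Hb / (1 + 3*gamma^2/8)
Numerator = (3/8) * 0.67 * 3.31 = 0.831638
Denominator = 1 + 3*0.67^2/8 = 1 + 0.168338 = 1.168338
eta = 0.831638 / 1.168338
eta = 0.7118 m

0.7118


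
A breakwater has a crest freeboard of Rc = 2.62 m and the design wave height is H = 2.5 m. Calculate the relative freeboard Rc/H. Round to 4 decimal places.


Relative freeboard = Rc / H
= 2.62 / 2.5
= 1.0480

1.0480


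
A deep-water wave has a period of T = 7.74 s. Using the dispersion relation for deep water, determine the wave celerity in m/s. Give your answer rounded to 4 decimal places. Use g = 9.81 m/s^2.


We use the deep-water celerity formula:
C = g * T / (2 * pi)
C = 9.81 * 7.74 / (2 * 3.14159...)
C = 75.929400 / 6.283185
C = 12.0845 m/s

12.0845


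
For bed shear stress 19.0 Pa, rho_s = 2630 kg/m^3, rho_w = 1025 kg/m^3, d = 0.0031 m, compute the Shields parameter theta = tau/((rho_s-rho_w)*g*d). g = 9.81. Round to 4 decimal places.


theta = tau / ((rho_s - rho_w) * g * d)
rho_s - rho_w = 2630 - 1025 = 1605
Denominator = 1605 * 9.81 * 0.0031 = 48.809655
theta = 19.0 / 48.809655
theta = 0.3893

0.3893


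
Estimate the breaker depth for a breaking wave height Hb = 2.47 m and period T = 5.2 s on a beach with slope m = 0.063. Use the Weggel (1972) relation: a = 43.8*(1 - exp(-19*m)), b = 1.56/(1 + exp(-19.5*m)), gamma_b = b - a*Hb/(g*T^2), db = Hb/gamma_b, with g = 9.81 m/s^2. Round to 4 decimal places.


a = 43.8 * (1 - exp(-19 * m))
exp(-19 * 0.063) = exp(-1.1970) = 0.302099
a = 43.8 * (1 - 0.302099) = 30.568057
b = 1.56 / (1 + exp(-19.5 * m))
exp(-19.5 * 0.063) = exp(-1.2285) = 0.292731
b = 1.56 / (1 + 0.292731) = 1.206747
Hb / (g * T^2) = 2.47 / (9.81 * 5.2^2) = 2.47 / 265.2624 = 0.00931153
gamma_b = b - a * Hb/(g*T^2) = 1.206747 - 30.568057 * 0.00931153 = 0.922112
db = Hb / gamma_b = 2.47 / 0.922112
db = 2.6786 m

2.6786


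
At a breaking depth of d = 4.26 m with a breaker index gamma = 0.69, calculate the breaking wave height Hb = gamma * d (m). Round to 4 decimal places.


Hb = gamma * d
Hb = 0.69 * 4.26
Hb = 2.9394 m

2.9394


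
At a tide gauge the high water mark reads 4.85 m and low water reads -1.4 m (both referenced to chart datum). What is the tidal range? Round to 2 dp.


Tidal range = High water - Low water
Tidal range = 4.85 - (-1.4)
Tidal range = 6.25 m

6.25


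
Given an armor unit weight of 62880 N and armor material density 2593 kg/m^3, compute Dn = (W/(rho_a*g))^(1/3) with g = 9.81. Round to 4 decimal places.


V = W / (rho_a * g)
V = 62880 / (2593 * 9.81)
V = 62880 / 25437.33
V = 2.471958 m^3
Dn = V^(1/3) = 2.471958^(1/3)
Dn = 1.3521 m

1.3521


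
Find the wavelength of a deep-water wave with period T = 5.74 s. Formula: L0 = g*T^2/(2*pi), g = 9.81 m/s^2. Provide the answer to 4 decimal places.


L0 = g * T^2 / (2 * pi)
L0 = 9.81 * 5.74^2 / (2 * pi)
L0 = 9.81 * 32.9476 / 6.28319
L0 = 323.2160 / 6.28319
L0 = 51.4414 m

51.4414


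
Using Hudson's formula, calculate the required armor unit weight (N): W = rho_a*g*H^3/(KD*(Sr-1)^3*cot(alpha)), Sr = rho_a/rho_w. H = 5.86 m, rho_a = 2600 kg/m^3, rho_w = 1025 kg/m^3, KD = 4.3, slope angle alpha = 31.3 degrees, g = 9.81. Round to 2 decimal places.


Sr = rho_a / rho_w = 2600 / 1025 = 2.536585
(Sr - 1) = 1.536585
(Sr - 1)^3 = 3.628023
cot(31.3) = 1 / tan(31.3) = 1 / 0.608010 = 1.644711
Numerator = 2600 * 9.81 * 5.86^3 = 5132573.8083
Denominator = 4.3 * 3.628023 * 1.644711 = 25.658316
W = 5132573.8083 / 25.658316
W = 200035.49 N

200035.49


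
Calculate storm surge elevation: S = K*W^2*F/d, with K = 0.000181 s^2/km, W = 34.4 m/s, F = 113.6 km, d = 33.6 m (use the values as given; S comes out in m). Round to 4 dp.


S = K * W^2 * F / d
W^2 = 34.4^2 = 1183.36
S = 0.000181 * 1183.36 * 113.6 / 33.6
Numerator = 0.000181 * 1183.36 * 113.6 = 24.331775
S = 24.331775 / 33.6 = 0.7242 m

0.7242


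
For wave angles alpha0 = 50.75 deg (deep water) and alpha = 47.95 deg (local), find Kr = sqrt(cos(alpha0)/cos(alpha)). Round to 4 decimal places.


Kr = sqrt(cos(alpha0) / cos(alpha))
cos(50.75) = 0.632705
cos(47.95) = 0.669779
Kr = sqrt(0.632705 / 0.669779)
Kr = sqrt(0.944648)
Kr = 0.9719

0.9719


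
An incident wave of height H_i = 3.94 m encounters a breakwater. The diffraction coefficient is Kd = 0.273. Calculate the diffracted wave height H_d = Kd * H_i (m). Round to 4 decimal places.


H_d = Kd * H_i
H_d = 0.273 * 3.94
H_d = 1.0756 m

1.0756


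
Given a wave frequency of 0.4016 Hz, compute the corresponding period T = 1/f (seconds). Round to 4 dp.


T = 1 / f
T = 1 / 0.4016
T = 2.4900 s

2.4900


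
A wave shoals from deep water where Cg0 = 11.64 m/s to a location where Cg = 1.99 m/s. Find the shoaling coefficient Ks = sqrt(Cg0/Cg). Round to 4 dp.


Ks = sqrt(Cg0 / Cg)
Ks = sqrt(11.64 / 1.99)
Ks = sqrt(5.8492)
Ks = 2.4185

2.4185


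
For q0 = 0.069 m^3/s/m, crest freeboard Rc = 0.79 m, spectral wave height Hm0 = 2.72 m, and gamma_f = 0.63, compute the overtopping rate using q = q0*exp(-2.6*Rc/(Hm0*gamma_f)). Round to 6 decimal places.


q = q0 * exp(-2.6 * Rc / (Hm0 * gamma_f))
Exponent = -2.6 * 0.79 / (2.72 * 0.63)
= -2.6 * 0.79 / 1.7136
= -1.198646
exp(-1.198646) = 0.301602
q = 0.069 * 0.301602
q = 0.020811 m^3/s/m

0.020811


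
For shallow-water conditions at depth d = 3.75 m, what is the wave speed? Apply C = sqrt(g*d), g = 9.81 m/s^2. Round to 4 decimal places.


Using the shallow-water approximation:
C = sqrt(g * d) = sqrt(9.81 * 3.75)
C = sqrt(36.7875)
C = 6.0653 m/s

6.0653


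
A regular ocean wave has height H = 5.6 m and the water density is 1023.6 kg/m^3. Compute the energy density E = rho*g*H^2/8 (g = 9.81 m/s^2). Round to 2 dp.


E = (1/8) * rho * g * H^2
E = (1/8) * 1023.6 * 9.81 * 5.6^2
E = 0.125 * 1023.6 * 9.81 * 31.3600
E = 39362.74 J/m^2

39362.74


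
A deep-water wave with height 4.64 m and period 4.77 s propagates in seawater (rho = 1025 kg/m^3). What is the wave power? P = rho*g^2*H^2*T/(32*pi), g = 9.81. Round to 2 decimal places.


P = rho * g^2 * H^2 * T / (32 * pi)
P = 1025 * 9.81^2 * 4.64^2 * 4.77 / (32 * pi)
P = 1025 * 96.2361 * 21.5296 * 4.77 / 100.53096
P = 100766.55 W/m

100766.55


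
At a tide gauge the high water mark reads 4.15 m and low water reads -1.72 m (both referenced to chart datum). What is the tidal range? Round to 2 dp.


Tidal range = High water - Low water
Tidal range = 4.15 - (-1.72)
Tidal range = 5.87 m

5.87


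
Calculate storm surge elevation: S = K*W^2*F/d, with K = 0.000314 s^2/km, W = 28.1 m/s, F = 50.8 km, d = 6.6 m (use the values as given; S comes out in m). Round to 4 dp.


S = K * W^2 * F / d
W^2 = 28.1^2 = 789.61
S = 0.000314 * 789.61 * 50.8 / 6.6
Numerator = 0.000314 * 789.61 * 50.8 = 12.595227
S = 12.595227 / 6.6 = 1.9084 m

1.9084


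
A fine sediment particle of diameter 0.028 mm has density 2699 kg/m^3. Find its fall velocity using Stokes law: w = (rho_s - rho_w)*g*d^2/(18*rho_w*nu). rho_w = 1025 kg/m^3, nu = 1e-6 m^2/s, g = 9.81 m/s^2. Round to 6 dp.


w = (rho_s - rho_w) * g * d^2 / (18 * rho_w * nu)
d = 0.028 mm = 0.000028 m
rho_s - rho_w = 2699 - 1025 = 1674
Numerator = 1674 * 9.81 * (0.000028)^2 = 0.000012874801
Denominator = 18 * 1025 * 1e-6 = 0.018450
w = 0.000698 m/s

0.000698


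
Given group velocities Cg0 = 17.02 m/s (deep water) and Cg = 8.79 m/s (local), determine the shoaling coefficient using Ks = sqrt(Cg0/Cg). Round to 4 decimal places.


Ks = sqrt(Cg0 / Cg)
Ks = sqrt(17.02 / 8.79)
Ks = sqrt(1.9363)
Ks = 1.3915

1.3915


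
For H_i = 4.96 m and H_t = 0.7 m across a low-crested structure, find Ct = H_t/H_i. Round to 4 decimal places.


Ct = H_t / H_i
Ct = 0.7 / 4.96
Ct = 0.1411

0.1411


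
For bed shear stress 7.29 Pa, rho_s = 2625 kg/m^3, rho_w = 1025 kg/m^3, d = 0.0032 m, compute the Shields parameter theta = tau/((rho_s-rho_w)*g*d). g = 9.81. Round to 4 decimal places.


theta = tau / ((rho_s - rho_w) * g * d)
rho_s - rho_w = 2625 - 1025 = 1600
Denominator = 1600 * 9.81 * 0.0032 = 50.227200
theta = 7.29 / 50.227200
theta = 0.1451

0.1451


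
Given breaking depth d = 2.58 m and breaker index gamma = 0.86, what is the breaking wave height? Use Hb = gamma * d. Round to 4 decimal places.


Hb = gamma * d
Hb = 0.86 * 2.58
Hb = 2.2188 m

2.2188


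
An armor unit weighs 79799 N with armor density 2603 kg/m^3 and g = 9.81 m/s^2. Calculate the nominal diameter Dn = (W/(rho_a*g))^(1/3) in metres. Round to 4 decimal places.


V = W / (rho_a * g)
V = 79799 / (2603 * 9.81)
V = 79799 / 25535.43
V = 3.125031 m^3
Dn = V^(1/3) = 3.125031^(1/3)
Dn = 1.4620 m

1.4620


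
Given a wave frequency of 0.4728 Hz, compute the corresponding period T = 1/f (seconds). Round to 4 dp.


T = 1 / f
T = 1 / 0.4728
T = 2.1151 s

2.1151


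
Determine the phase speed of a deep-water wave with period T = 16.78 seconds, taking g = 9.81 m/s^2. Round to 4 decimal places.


We use the deep-water celerity formula:
C = g * T / (2 * pi)
C = 9.81 * 16.78 / (2 * 3.14159...)
C = 164.611800 / 6.283185
C = 26.1988 m/s

26.1988


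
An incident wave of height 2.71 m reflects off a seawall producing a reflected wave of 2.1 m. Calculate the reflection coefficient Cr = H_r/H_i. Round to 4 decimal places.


Cr = H_r / H_i
Cr = 2.1 / 2.71
Cr = 0.7749

0.7749


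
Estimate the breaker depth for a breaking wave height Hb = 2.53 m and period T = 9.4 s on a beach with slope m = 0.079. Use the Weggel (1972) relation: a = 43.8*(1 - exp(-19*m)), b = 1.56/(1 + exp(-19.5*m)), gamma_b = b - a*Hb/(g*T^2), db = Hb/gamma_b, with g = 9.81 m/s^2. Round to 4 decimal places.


a = 43.8 * (1 - exp(-19 * m))
exp(-19 * 0.079) = exp(-1.5010) = 0.222907
a = 43.8 * (1 - 0.222907) = 34.036667
b = 1.56 / (1 + exp(-19.5 * m))
exp(-19.5 * 0.079) = exp(-1.5405) = 0.214274
b = 1.56 / (1 + 0.214274) = 1.284718
Hb / (g * T^2) = 2.53 / (9.81 * 9.4^2) = 2.53 / 866.8116 = 0.00291874
gamma_b = b - a * Hb/(g*T^2) = 1.284718 - 34.036667 * 0.00291874 = 1.185374
db = Hb / gamma_b = 2.53 / 1.185374
db = 2.1343 m

2.1343


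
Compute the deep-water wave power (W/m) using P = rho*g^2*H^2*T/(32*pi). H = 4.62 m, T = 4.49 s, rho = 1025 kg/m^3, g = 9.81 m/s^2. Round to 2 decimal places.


P = rho * g^2 * H^2 * T / (32 * pi)
P = 1025 * 9.81^2 * 4.62^2 * 4.49 / (32 * pi)
P = 1025 * 96.2361 * 21.3444 * 4.49 / 100.53096
P = 94035.60 W/m

94035.60


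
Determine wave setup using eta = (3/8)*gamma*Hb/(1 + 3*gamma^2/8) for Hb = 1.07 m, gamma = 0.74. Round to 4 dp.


eta = (3/8) * gamma * Hb / (1 + 3*gamma^2/8)
Numerator = (3/8) * 0.74 * 1.07 = 0.296925
Denominator = 1 + 3*0.74^2/8 = 1 + 0.205350 = 1.205350
eta = 0.296925 / 1.205350
eta = 0.2463 m

0.2463


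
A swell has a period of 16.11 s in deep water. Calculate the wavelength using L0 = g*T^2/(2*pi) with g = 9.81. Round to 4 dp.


L0 = g * T^2 / (2 * pi)
L0 = 9.81 * 16.11^2 / (2 * pi)
L0 = 9.81 * 259.5321 / 6.28319
L0 = 2546.0099 / 6.28319
L0 = 405.2101 m

405.2101


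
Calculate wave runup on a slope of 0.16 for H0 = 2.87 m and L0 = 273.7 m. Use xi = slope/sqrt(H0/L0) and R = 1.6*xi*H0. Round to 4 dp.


xi = slope / sqrt(H0/L0)
H0/L0 = 2.87/273.7 = 0.010486
sqrt(0.010486) = 0.102401
xi = 0.16 / 0.102401 = 1.562487
R = 1.6 * xi * H0 = 1.6 * 1.562487 * 2.87
R = 7.1749 m

7.1749


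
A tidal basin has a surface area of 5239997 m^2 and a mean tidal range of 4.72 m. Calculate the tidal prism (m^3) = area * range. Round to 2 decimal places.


Tidal prism = Area * Tidal range
P = 5239997 * 4.72
P = 24732785.84 m^3

24732785.84


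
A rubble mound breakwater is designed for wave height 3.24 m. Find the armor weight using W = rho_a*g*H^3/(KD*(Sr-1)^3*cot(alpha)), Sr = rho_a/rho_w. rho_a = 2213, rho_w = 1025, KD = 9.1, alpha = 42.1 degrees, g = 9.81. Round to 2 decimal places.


Sr = rho_a / rho_w = 2213 / 1025 = 2.159024
(Sr - 1) = 1.159024
(Sr - 1)^3 = 1.556961
cot(42.1) = 1 / tan(42.1) = 1 / 0.903569 = 1.106722
Numerator = 2213 * 9.81 * 3.24^3 = 738389.3973
Denominator = 9.1 * 1.556961 * 1.106722 = 15.680418
W = 738389.3973 / 15.680418
W = 47089.91 N

47089.91


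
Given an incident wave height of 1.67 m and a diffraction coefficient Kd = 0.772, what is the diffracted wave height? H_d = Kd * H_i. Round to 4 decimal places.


H_d = Kd * H_i
H_d = 0.772 * 1.67
H_d = 1.2892 m

1.2892


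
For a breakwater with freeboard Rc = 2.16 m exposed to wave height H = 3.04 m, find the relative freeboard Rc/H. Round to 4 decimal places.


Relative freeboard = Rc / H
= 2.16 / 3.04
= 0.7105

0.7105


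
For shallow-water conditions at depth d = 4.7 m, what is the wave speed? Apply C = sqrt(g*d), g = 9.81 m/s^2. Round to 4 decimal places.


Using the shallow-water approximation:
C = sqrt(g * d) = sqrt(9.81 * 4.7)
C = sqrt(46.1070)
C = 6.7902 m/s

6.7902


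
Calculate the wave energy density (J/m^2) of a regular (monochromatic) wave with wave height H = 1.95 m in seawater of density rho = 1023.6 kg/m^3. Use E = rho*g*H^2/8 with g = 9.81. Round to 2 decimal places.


E = (1/8) * rho * g * H^2
E = (1/8) * 1023.6 * 9.81 * 1.95^2
E = 0.125 * 1023.6 * 9.81 * 3.8025
E = 4772.86 J/m^2

4772.86


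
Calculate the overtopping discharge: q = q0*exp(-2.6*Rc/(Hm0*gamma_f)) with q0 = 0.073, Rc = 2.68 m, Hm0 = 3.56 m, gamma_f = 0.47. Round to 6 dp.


q = q0 * exp(-2.6 * Rc / (Hm0 * gamma_f))
Exponent = -2.6 * 2.68 / (3.56 * 0.47)
= -2.6 * 2.68 / 1.6732
= -4.164475
exp(-4.164475) = 0.015538
q = 0.073 * 0.015538
q = 0.001134 m^3/s/m

0.001134
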